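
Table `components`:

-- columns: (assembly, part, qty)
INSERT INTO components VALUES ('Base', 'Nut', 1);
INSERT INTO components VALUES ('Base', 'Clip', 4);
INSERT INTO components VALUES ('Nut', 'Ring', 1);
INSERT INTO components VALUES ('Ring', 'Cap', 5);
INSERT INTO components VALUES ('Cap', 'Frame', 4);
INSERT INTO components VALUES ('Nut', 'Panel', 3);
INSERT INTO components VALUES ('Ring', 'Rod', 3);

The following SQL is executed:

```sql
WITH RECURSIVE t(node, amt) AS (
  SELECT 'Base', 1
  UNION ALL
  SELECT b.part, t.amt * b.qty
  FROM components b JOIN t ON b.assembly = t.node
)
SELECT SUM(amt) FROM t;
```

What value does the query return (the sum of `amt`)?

Base: (Base, amt=1).
Iteration 1: components of {Base} -> Clip = 1*4 = 4, Nut = 1*1 = 1.
Iteration 2: components of {Clip,Nut} -> Panel = 1*3 = 3, Ring = 1*1 = 1.
Iteration 3: components of {Panel,Ring} -> Cap = 1*5 = 5, Rod = 1*3 = 3.
Iteration 4: components of {Cap,Rod} -> Frame = 5*4 = 20.
Iteration 5: no further components; recursion stops.
SUM(amt) = 1 + 1 + 4 + 1 + 3 + 5 + 3 + 20 = 38.

38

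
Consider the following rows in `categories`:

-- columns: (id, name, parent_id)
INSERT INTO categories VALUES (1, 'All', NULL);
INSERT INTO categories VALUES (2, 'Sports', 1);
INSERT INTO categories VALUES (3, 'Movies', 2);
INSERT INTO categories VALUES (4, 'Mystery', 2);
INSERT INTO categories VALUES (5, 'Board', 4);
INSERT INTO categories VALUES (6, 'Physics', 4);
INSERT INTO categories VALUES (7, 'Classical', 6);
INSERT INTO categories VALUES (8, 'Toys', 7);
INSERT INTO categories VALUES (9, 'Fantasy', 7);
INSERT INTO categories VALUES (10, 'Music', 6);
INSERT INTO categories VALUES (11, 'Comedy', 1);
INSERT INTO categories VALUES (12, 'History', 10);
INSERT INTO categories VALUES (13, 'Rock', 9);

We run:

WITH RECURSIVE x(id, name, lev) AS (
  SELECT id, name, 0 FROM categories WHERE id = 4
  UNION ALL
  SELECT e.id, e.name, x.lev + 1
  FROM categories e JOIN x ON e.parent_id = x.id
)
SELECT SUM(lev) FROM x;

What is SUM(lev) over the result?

Base: id=4 (Mystery) at lev 0.
Iteration 1: rows with parent_id in {4} -> Board (id 5, lev 1), Physics (id 6, lev 1).
Iteration 2: rows with parent_id in {5,6} -> Classical (id 7, lev 2), Music (id 10, lev 2).
Iteration 3: rows with parent_id in {7,10} -> Toys (id 8, lev 3), Fantasy (id 9, lev 3), History (id 12, lev 3).
Iteration 4: rows with parent_id in {8,9,12} -> Rock (id 13, lev 4).
Iteration 5: no rows with parent_id in {13}; recursion stops.
SUM(lev) = 0 + 1 + 1 + 2 + 2 + 3 + 3 + 3 + 4 = 19.

19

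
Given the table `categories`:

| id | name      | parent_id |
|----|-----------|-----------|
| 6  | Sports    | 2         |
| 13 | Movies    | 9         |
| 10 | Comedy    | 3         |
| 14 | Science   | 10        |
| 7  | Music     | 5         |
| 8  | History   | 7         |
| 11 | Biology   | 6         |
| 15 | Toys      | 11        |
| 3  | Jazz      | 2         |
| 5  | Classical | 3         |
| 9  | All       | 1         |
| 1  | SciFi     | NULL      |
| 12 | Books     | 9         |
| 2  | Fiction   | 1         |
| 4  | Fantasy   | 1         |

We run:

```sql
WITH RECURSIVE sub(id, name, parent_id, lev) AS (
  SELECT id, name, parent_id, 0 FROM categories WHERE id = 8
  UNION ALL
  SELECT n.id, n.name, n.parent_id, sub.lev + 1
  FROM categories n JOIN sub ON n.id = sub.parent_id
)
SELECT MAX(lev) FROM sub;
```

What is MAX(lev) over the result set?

Base: id=8 (History), parent_id=7, lev 0.
Iteration 1: join on id=7 -> Music (id 7, parent_id=5, lev 1).
Iteration 2: join on id=5 -> Classical (id 5, parent_id=3, lev 2).
Iteration 3: join on id=3 -> Jazz (id 3, parent_id=2, lev 3).
Iteration 4: join on id=2 -> Fiction (id 2, parent_id=1, lev 4).
Iteration 5: join on id=1 -> SciFi (id 1, parent_id=NULL, lev 5).
Iteration 6: parent_id is NULL; no match; recursion stops.
lev values: 0, 1, 2, 3, 4, 5; the maximum is 5.

5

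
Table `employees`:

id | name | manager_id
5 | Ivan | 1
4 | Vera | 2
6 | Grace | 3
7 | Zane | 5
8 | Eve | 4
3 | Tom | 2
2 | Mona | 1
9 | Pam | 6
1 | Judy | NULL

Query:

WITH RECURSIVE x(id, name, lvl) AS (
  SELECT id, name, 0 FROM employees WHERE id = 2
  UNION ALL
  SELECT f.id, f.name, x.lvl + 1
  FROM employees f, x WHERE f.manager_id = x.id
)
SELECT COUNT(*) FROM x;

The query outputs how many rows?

6

Base: id=2 (Mona) at lvl 0.
Iteration 1: rows with manager_id in {2} -> Tom (id 3, lvl 1), Vera (id 4, lvl 1).
Iteration 2: rows with manager_id in {3,4} -> Grace (id 6, lvl 2), Eve (id 8, lvl 2).
Iteration 3: rows with manager_id in {6,8} -> Pam (id 9, lvl 3).
Iteration 4: no rows with manager_id in {9}; recursion stops.
Total rows emitted: 6.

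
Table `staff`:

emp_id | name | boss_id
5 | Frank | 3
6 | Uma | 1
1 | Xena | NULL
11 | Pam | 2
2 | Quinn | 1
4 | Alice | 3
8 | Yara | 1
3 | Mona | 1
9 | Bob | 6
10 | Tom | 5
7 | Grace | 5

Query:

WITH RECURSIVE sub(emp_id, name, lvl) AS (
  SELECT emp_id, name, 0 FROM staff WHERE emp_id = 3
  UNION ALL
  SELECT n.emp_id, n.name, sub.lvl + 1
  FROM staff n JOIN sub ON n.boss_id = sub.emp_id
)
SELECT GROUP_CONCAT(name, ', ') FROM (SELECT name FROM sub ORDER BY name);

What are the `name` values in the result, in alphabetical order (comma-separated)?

Base: emp_id=3 (Mona) at lvl 0.
Iteration 1: rows with boss_id in {3} -> Alice (id 4, lvl 1), Frank (id 5, lvl 1).
Iteration 2: rows with boss_id in {4,5} -> Grace (id 7, lvl 2), Tom (id 10, lvl 2).
Iteration 3: no rows with boss_id in {7,10}; recursion stops.

Alice, Frank, Grace, Mona, Tom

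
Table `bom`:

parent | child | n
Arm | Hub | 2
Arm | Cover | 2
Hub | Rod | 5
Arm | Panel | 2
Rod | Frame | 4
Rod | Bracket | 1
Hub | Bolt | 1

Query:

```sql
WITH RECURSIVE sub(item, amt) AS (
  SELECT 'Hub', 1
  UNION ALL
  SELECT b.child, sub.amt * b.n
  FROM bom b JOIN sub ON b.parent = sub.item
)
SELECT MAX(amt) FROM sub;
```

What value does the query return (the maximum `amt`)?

20

Base: (Hub, amt=1).
Iteration 1: components of {Hub} -> Bolt = 1*1 = 1, Rod = 1*5 = 5.
Iteration 2: components of {Bolt,Rod} -> Bracket = 5*1 = 5, Frame = 5*4 = 20.
Iteration 3: no further components; recursion stops.
amt values: 1, 5, 1, 20, 5; the maximum is 20.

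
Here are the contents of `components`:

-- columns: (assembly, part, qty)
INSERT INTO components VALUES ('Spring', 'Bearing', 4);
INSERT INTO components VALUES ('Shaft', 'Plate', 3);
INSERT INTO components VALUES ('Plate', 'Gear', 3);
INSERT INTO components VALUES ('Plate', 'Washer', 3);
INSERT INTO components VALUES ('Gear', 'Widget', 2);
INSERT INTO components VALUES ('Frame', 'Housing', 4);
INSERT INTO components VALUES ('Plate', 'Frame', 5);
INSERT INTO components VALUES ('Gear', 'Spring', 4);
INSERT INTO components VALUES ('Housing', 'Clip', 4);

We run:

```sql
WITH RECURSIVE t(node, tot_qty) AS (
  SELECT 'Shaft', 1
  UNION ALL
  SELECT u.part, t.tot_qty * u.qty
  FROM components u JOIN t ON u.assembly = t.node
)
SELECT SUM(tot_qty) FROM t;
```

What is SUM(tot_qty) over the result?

Base: (Shaft, tot_qty=1).
Iteration 1: components of {Shaft} -> Plate = 1*3 = 3.
Iteration 2: components of {Plate} -> Frame = 3*5 = 15, Gear = 3*3 = 9, Washer = 3*3 = 9.
Iteration 3: components of {Frame,Gear,Washer} -> Housing = 15*4 = 60, Spring = 9*4 = 36, Widget = 9*2 = 18.
Iteration 4: components of {Housing,Spring,Widget} -> Bearing = 36*4 = 144, Clip = 60*4 = 240.
Iteration 5: no further components; recursion stops.
SUM(tot_qty) = 1 + 3 + 15 + 9 + 9 + 60 + 36 + 18 + 240 + 144 = 535.

535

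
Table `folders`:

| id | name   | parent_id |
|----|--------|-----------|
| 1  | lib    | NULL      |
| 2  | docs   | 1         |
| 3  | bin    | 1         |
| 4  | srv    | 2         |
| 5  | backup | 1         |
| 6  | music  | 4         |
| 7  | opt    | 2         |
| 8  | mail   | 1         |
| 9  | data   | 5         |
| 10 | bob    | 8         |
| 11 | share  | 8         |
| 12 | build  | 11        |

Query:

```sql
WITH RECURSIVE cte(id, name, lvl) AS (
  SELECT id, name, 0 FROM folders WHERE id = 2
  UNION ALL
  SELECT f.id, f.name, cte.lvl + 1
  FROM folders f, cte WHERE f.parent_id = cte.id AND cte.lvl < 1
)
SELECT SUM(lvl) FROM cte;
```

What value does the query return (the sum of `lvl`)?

Base: id=2 (docs) at lvl 0.
Iteration 1: rows with parent_id in {2} -> srv (id 4, lvl 1), opt (id 7, lvl 1).
Iteration 2: lvl < 1 fails for all current rows; recursion stops.
SUM(lvl) = 0 + 1 + 1 = 2.

2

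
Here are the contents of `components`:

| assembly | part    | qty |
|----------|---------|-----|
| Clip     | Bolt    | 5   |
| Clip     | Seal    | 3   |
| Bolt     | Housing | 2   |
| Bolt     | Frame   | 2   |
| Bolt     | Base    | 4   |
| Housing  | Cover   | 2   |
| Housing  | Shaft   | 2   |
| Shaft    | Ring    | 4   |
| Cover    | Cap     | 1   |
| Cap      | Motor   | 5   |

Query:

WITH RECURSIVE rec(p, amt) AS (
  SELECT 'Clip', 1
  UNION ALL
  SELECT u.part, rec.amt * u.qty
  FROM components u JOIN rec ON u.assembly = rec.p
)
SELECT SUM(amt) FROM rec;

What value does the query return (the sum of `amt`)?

Base: (Clip, amt=1).
Iteration 1: components of {Clip} -> Bolt = 1*5 = 5, Seal = 1*3 = 3.
Iteration 2: components of {Bolt,Seal} -> Base = 5*4 = 20, Frame = 5*2 = 10, Housing = 5*2 = 10.
Iteration 3: components of {Base,Frame,Housing} -> Cover = 10*2 = 20, Shaft = 10*2 = 20.
Iteration 4: components of {Cover,Shaft} -> Cap = 20*1 = 20, Ring = 20*4 = 80.
Iteration 5: components of {Cap,Ring} -> Motor = 20*5 = 100.
Iteration 6: no further components; recursion stops.
SUM(amt) = 1 + 5 + 3 + 10 + 10 + 20 + 20 + 20 + 20 + 80 + 100 = 289.

289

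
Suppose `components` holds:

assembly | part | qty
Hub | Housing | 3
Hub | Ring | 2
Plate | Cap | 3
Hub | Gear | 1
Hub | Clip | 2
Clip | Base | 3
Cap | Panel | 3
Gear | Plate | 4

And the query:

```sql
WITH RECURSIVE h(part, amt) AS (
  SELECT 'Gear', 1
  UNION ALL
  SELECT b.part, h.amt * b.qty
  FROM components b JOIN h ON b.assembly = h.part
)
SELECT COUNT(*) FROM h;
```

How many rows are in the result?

Base: (Gear, amt=1).
Iteration 1: components of {Gear} -> Plate = 1*4 = 4.
Iteration 2: components of {Plate} -> Cap = 4*3 = 12.
Iteration 3: components of {Cap} -> Panel = 12*3 = 36.
Iteration 4: no further components; recursion stops.
Total rows emitted: 4.

4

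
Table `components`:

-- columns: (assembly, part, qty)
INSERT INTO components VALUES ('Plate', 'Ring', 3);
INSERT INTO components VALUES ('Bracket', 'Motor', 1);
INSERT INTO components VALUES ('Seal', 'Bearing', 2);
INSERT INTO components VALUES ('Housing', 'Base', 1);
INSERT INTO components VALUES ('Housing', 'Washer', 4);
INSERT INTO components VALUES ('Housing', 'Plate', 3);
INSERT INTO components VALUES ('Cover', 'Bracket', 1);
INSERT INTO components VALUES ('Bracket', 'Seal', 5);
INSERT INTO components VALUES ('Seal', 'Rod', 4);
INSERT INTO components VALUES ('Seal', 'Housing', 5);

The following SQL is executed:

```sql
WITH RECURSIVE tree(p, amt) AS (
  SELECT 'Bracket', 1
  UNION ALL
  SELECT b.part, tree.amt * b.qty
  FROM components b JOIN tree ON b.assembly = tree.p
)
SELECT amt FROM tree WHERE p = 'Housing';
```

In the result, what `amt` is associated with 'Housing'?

Base: (Bracket, amt=1).
Iteration 1: components of {Bracket} -> Motor = 1*1 = 1, Seal = 1*5 = 5.
Iteration 2: components of {Motor,Seal} -> Bearing = 5*2 = 10, Housing = 5*5 = 25, Rod = 5*4 = 20.
Iteration 3: components of {Bearing,Housing,Rod} -> Base = 25*1 = 25, Plate = 25*3 = 75, Washer = 25*4 = 100.
Iteration 4: components of {Base,Plate,Washer} -> Ring = 75*3 = 225.
Iteration 5: no further components; recursion stops.

25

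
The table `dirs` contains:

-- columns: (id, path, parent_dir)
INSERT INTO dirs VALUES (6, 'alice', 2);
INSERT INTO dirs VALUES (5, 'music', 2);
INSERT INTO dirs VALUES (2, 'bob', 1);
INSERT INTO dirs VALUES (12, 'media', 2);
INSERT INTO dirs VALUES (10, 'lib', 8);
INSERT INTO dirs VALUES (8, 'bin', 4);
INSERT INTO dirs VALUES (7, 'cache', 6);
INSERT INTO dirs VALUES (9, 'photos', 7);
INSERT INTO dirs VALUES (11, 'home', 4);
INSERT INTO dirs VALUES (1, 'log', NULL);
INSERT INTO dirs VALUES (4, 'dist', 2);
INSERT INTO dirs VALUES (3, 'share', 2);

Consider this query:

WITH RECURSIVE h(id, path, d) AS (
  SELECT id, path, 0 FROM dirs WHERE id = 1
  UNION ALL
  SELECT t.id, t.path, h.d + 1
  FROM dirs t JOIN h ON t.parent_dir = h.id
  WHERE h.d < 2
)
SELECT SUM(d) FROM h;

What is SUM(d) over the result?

11

Base: id=1 (log) at d 0.
Iteration 1: rows with parent_dir in {1} -> bob (id 2, d 1).
Iteration 2: rows with parent_dir in {2} -> share (id 3, d 2), dist (id 4, d 2), music (id 5, d 2), alice (id 6, d 2), media (id 12, d 2).
Iteration 3: d < 2 fails for all current rows; recursion stops.
SUM(d) = 0 + 1 + 2 + 2 + 2 + 2 + 2 = 11.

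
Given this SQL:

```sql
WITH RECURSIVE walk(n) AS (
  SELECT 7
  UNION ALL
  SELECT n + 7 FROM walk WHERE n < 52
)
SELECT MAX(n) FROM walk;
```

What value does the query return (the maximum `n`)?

Base: n=7.
Iteration 1: 7 < 52 holds -> n = 7 + 7 = 14.
Iteration 2: 14 < 52 holds -> n = 14 + 7 = 21.
Iteration 3: 21 < 52 holds -> n = 21 + 7 = 28.
Iteration 4: 28 < 52 holds -> n = 28 + 7 = 35.
Iteration 5: 35 < 52 holds -> n = 35 + 7 = 42.
Iteration 6: 42 < 52 holds -> n = 42 + 7 = 49.
Iteration 7: 49 < 52 holds -> n = 49 + 7 = 56.
Iteration 8: 56 < 52 fails; recursion stops.
n values: 7, 14, 21, 28, 35, 42, 49, 56; the maximum is 56.

56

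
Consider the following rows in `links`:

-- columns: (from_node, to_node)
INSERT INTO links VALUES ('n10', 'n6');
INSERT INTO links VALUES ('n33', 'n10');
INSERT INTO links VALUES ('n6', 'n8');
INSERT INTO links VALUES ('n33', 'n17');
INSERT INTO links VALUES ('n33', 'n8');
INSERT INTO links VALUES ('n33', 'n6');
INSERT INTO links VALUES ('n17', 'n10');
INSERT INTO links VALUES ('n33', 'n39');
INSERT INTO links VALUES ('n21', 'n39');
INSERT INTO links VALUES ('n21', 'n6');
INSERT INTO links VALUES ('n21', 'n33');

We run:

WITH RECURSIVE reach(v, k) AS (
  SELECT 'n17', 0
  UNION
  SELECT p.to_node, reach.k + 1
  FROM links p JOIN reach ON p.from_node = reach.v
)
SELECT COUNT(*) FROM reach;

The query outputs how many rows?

Base: (n17, k=0).
Iteration 1: edges from {n17} -> (n10, k=1).
Iteration 2: edges from {n10} -> (n6, k=2).
Iteration 3: edges from {n6} -> (n8, k=3).
Iteration 4: no outgoing edges from {n8}; recursion stops.
Total rows emitted: 4.

4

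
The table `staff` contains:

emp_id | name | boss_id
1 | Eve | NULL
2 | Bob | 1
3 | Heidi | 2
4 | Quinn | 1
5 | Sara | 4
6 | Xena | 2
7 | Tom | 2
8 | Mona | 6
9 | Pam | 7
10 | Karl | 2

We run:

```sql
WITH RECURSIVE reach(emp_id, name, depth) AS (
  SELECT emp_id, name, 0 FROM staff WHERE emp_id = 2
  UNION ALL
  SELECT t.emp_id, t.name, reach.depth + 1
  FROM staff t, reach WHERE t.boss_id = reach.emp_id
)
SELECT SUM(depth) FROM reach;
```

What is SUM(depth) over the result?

Base: emp_id=2 (Bob) at depth 0.
Iteration 1: rows with boss_id in {2} -> Heidi (id 3, depth 1), Xena (id 6, depth 1), Tom (id 7, depth 1), Karl (id 10, depth 1).
Iteration 2: rows with boss_id in {3,6,7,10} -> Mona (id 8, depth 2), Pam (id 9, depth 2).
Iteration 3: no rows with boss_id in {8,9}; recursion stops.
SUM(depth) = 0 + 1 + 1 + 1 + 1 + 2 + 2 = 8.

8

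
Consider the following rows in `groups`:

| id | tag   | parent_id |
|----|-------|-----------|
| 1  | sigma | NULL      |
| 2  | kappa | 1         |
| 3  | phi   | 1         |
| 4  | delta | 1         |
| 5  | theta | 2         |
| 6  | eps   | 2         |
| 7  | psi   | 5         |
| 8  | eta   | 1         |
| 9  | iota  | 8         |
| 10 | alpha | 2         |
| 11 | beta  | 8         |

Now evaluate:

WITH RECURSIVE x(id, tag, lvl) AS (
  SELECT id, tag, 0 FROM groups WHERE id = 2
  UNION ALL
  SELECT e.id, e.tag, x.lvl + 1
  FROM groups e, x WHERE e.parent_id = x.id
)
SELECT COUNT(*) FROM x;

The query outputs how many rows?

Base: id=2 (kappa) at lvl 0.
Iteration 1: rows with parent_id in {2} -> theta (id 5, lvl 1), eps (id 6, lvl 1), alpha (id 10, lvl 1).
Iteration 2: rows with parent_id in {5,6,10} -> psi (id 7, lvl 2).
Iteration 3: no rows with parent_id in {7}; recursion stops.
Total rows emitted: 5.

5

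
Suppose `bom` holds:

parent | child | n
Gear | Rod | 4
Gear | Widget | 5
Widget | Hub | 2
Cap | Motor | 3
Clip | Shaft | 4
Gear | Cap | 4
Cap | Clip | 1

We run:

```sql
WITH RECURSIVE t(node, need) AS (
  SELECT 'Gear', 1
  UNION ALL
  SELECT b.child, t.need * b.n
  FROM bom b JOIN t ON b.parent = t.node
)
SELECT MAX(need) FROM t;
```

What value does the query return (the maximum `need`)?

16

Base: (Gear, need=1).
Iteration 1: components of {Gear} -> Cap = 1*4 = 4, Rod = 1*4 = 4, Widget = 1*5 = 5.
Iteration 2: components of {Cap,Rod,Widget} -> Clip = 4*1 = 4, Hub = 5*2 = 10, Motor = 4*3 = 12.
Iteration 3: components of {Clip,Hub,Motor} -> Shaft = 4*4 = 16.
Iteration 4: no further components; recursion stops.
need values: 1, 4, 5, 4, 4, 12, 10, 16; the maximum is 16.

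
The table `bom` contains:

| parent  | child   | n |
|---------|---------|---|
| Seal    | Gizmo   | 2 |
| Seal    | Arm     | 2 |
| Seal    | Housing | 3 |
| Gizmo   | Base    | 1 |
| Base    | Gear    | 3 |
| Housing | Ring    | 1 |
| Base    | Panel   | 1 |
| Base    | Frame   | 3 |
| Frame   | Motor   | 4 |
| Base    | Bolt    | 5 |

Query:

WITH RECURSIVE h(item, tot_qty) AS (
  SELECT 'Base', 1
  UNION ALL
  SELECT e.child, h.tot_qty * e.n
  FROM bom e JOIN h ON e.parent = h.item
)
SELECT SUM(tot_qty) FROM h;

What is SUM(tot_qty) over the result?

25

Base: (Base, tot_qty=1).
Iteration 1: components of {Base} -> Bolt = 1*5 = 5, Frame = 1*3 = 3, Gear = 1*3 = 3, Panel = 1*1 = 1.
Iteration 2: components of {Bolt,Frame,Gear,Panel} -> Motor = 3*4 = 12.
Iteration 3: no further components; recursion stops.
SUM(tot_qty) = 1 + 3 + 1 + 3 + 5 + 12 = 25.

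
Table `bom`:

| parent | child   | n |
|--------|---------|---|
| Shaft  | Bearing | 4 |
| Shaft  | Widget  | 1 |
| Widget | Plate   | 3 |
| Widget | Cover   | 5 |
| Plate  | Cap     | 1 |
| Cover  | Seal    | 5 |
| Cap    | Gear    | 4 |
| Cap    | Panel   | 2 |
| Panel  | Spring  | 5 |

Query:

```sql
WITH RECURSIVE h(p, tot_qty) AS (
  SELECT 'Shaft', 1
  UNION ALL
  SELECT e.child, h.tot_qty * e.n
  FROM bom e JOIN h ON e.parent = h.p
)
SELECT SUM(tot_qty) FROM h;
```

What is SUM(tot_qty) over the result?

90

Base: (Shaft, tot_qty=1).
Iteration 1: components of {Shaft} -> Bearing = 1*4 = 4, Widget = 1*1 = 1.
Iteration 2: components of {Bearing,Widget} -> Cover = 1*5 = 5, Plate = 1*3 = 3.
Iteration 3: components of {Cover,Plate} -> Cap = 3*1 = 3, Seal = 5*5 = 25.
Iteration 4: components of {Cap,Seal} -> Gear = 3*4 = 12, Panel = 3*2 = 6.
Iteration 5: components of {Gear,Panel} -> Spring = 6*5 = 30.
Iteration 6: no further components; recursion stops.
SUM(tot_qty) = 1 + 4 + 1 + 3 + 5 + 3 + 25 + 12 + 6 + 30 = 90.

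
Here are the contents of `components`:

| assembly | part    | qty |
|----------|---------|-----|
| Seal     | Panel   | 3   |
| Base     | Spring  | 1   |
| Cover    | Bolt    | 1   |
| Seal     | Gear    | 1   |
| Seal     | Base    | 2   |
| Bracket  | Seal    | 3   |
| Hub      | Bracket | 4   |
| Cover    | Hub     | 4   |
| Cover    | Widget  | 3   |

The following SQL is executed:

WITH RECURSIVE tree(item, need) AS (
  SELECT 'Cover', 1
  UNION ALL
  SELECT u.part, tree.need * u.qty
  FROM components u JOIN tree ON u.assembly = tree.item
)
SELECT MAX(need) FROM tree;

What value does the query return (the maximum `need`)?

144

Base: (Cover, need=1).
Iteration 1: components of {Cover} -> Bolt = 1*1 = 1, Hub = 1*4 = 4, Widget = 1*3 = 3.
Iteration 2: components of {Bolt,Hub,Widget} -> Bracket = 4*4 = 16.
Iteration 3: components of {Bracket} -> Seal = 16*3 = 48.
Iteration 4: components of {Seal} -> Base = 48*2 = 96, Gear = 48*1 = 48, Panel = 48*3 = 144.
Iteration 5: components of {Base,Gear,Panel} -> Spring = 96*1 = 96.
Iteration 6: no further components; recursion stops.
need values: 1, 4, 3, 1, 16, 48, 48, 144, 96, 96; the maximum is 144.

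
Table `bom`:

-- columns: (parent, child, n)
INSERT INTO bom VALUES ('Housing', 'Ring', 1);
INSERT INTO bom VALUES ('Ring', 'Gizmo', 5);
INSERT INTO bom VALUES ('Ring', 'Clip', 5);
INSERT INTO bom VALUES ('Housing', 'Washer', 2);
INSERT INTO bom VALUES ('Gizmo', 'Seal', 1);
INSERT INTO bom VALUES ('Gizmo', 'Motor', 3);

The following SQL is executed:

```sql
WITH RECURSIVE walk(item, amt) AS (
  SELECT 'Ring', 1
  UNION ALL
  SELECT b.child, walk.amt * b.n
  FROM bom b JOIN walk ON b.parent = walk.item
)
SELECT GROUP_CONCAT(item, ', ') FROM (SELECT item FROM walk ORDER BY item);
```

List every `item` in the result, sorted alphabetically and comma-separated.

Clip, Gizmo, Motor, Ring, Seal

Base: (Ring, amt=1).
Iteration 1: components of {Ring} -> Clip = 1*5 = 5, Gizmo = 1*5 = 5.
Iteration 2: components of {Clip,Gizmo} -> Motor = 5*3 = 15, Seal = 5*1 = 5.
Iteration 3: no further components; recursion stops.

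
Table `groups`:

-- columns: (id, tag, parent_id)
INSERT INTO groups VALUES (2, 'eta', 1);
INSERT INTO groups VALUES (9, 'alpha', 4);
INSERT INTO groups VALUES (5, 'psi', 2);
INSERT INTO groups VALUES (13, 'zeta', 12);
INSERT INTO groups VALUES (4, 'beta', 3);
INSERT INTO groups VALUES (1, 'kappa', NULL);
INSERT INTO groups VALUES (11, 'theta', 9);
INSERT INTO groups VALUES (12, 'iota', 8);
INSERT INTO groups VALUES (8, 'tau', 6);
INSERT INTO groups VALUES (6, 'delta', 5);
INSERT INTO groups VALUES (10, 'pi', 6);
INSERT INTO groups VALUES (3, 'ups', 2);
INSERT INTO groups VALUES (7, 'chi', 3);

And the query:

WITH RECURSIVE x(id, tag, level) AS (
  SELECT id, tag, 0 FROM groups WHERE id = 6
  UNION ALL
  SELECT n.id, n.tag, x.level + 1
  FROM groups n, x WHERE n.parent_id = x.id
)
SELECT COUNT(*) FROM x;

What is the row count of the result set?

5

Base: id=6 (delta) at level 0.
Iteration 1: rows with parent_id in {6} -> tau (id 8, level 1), pi (id 10, level 1).
Iteration 2: rows with parent_id in {8,10} -> iota (id 12, level 2).
Iteration 3: rows with parent_id in {12} -> zeta (id 13, level 3).
Iteration 4: no rows with parent_id in {13}; recursion stops.
Total rows emitted: 5.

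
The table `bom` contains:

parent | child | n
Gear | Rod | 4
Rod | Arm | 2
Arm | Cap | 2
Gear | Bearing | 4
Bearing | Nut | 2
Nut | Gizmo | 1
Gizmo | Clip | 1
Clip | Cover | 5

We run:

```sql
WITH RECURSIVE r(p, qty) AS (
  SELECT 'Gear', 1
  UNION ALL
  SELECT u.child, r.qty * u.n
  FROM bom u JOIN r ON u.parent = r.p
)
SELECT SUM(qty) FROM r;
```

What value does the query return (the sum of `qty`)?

97

Base: (Gear, qty=1).
Iteration 1: components of {Gear} -> Bearing = 1*4 = 4, Rod = 1*4 = 4.
Iteration 2: components of {Bearing,Rod} -> Arm = 4*2 = 8, Nut = 4*2 = 8.
Iteration 3: components of {Arm,Nut} -> Cap = 8*2 = 16, Gizmo = 8*1 = 8.
Iteration 4: components of {Cap,Gizmo} -> Clip = 8*1 = 8.
Iteration 5: components of {Clip} -> Cover = 8*5 = 40.
Iteration 6: no further components; recursion stops.
SUM(qty) = 1 + 4 + 4 + 8 + 8 + 16 + 8 + 8 + 40 = 97.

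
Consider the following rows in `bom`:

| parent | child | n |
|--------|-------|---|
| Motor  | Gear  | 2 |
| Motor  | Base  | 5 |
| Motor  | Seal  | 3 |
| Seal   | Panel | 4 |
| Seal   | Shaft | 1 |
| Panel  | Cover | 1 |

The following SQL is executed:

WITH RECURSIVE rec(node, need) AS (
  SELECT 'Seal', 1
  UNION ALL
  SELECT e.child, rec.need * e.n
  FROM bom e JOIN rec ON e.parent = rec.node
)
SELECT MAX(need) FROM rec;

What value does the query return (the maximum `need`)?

4

Base: (Seal, need=1).
Iteration 1: components of {Seal} -> Panel = 1*4 = 4, Shaft = 1*1 = 1.
Iteration 2: components of {Panel,Shaft} -> Cover = 4*1 = 4.
Iteration 3: no further components; recursion stops.
need values: 1, 4, 1, 4; the maximum is 4.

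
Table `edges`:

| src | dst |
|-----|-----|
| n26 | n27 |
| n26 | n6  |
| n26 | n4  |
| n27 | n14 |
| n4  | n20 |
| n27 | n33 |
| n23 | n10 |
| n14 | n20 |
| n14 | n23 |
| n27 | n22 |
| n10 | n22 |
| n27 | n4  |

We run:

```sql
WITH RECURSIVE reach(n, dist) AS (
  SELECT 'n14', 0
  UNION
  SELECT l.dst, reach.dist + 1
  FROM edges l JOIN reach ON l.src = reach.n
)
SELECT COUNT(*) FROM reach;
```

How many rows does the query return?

5

Base: (n14, dist=0).
Iteration 1: edges from {n14} -> (n20, dist=1), (n23, dist=1).
Iteration 2: edges from {n20,n23} -> (n10, dist=2).
Iteration 3: edges from {n10} -> (n22, dist=3).
Iteration 4: no outgoing edges from {n22}; recursion stops.
Total rows emitted: 5.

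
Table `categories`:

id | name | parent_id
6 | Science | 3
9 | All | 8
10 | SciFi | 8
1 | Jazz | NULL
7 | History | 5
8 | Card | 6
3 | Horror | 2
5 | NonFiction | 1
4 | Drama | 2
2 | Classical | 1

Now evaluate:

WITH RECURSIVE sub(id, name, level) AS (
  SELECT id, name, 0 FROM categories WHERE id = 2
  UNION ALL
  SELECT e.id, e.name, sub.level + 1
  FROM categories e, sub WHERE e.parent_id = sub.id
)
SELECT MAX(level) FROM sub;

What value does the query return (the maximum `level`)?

Base: id=2 (Classical) at level 0.
Iteration 1: rows with parent_id in {2} -> Horror (id 3, level 1), Drama (id 4, level 1).
Iteration 2: rows with parent_id in {3,4} -> Science (id 6, level 2).
Iteration 3: rows with parent_id in {6} -> Card (id 8, level 3).
Iteration 4: rows with parent_id in {8} -> All (id 9, level 4), SciFi (id 10, level 4).
Iteration 5: no rows with parent_id in {9,10}; recursion stops.
level values: 0, 1, 1, 2, 3, 4, 4; the maximum is 4.

4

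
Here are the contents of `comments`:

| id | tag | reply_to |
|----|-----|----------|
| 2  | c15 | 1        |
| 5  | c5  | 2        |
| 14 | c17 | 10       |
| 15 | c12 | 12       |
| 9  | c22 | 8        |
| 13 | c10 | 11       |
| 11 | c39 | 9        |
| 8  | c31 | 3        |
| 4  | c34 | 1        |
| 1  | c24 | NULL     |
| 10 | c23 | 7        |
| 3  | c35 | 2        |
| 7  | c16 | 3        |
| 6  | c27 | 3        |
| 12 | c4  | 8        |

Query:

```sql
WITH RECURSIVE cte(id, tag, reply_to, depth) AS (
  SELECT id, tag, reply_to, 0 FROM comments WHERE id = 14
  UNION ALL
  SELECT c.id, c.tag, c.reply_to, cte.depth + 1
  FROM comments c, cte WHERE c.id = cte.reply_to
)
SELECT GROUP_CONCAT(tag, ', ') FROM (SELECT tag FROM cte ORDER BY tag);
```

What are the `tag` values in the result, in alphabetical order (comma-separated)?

Base: id=14 (c17), reply_to=10, depth 0.
Iteration 1: join on id=10 -> c23 (id 10, reply_to=7, depth 1).
Iteration 2: join on id=7 -> c16 (id 7, reply_to=3, depth 2).
Iteration 3: join on id=3 -> c35 (id 3, reply_to=2, depth 3).
Iteration 4: join on id=2 -> c15 (id 2, reply_to=1, depth 4).
Iteration 5: join on id=1 -> c24 (id 1, reply_to=NULL, depth 5).
Iteration 6: reply_to is NULL; no match; recursion stops.

c15, c16, c17, c23, c24, c35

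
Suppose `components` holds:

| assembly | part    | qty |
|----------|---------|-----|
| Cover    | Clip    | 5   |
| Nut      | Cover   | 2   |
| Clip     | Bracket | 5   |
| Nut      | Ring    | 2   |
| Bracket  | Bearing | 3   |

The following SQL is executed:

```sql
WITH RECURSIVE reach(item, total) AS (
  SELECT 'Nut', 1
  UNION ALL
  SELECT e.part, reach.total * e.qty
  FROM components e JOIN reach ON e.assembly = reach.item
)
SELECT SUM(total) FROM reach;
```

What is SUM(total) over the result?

215

Base: (Nut, total=1).
Iteration 1: components of {Nut} -> Cover = 1*2 = 2, Ring = 1*2 = 2.
Iteration 2: components of {Cover,Ring} -> Clip = 2*5 = 10.
Iteration 3: components of {Clip} -> Bracket = 10*5 = 50.
Iteration 4: components of {Bracket} -> Bearing = 50*3 = 150.
Iteration 5: no further components; recursion stops.
SUM(total) = 1 + 2 + 2 + 10 + 50 + 150 = 215.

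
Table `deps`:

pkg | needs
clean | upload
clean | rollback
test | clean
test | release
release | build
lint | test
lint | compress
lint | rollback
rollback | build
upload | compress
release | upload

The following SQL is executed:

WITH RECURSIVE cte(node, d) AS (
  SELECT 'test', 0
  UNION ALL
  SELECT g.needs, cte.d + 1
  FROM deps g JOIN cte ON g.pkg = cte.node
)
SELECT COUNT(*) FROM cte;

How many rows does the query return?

Base: (test, d=0).
Iteration 1: edges from {test} -> (clean, d=1), (release, d=1).
Iteration 2: edges from {clean,release} -> (build, d=2), (rollback, d=2), (upload, d=2) x2. [UNION ALL keeps all 4 new rows, including repeats]
Iteration 3: edges from {build,rollback,upload} -> (build, d=3), (compress, d=3) x2. [UNION ALL keeps all 3 new rows, including repeats]
Iteration 4: no outgoing edges from {build,compress}; recursion stops.
Total rows emitted: 10.

10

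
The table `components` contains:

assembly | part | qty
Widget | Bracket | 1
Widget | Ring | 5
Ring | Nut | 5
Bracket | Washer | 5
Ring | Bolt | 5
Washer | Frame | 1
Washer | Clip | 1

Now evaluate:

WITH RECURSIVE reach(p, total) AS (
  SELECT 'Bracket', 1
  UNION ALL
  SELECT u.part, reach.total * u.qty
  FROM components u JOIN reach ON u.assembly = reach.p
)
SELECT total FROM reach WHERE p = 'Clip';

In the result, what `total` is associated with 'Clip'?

Base: (Bracket, total=1).
Iteration 1: components of {Bracket} -> Washer = 1*5 = 5.
Iteration 2: components of {Washer} -> Clip = 5*1 = 5, Frame = 5*1 = 5.
Iteration 3: no further components; recursion stops.

5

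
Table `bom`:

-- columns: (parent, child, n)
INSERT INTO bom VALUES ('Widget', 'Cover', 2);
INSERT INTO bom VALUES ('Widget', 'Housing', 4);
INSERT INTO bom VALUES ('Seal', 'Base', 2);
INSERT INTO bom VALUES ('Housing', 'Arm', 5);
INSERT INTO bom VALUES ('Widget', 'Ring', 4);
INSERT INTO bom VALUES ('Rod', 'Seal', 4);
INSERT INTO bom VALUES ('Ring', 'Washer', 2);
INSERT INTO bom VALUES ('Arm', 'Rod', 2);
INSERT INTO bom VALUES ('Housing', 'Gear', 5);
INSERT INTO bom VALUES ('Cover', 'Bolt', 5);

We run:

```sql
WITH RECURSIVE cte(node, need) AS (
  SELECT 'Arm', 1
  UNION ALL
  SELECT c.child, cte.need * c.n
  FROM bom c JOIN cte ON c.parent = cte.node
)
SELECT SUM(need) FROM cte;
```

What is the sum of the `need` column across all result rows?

27

Base: (Arm, need=1).
Iteration 1: components of {Arm} -> Rod = 1*2 = 2.
Iteration 2: components of {Rod} -> Seal = 2*4 = 8.
Iteration 3: components of {Seal} -> Base = 8*2 = 16.
Iteration 4: no further components; recursion stops.
SUM(need) = 1 + 2 + 8 + 16 = 27.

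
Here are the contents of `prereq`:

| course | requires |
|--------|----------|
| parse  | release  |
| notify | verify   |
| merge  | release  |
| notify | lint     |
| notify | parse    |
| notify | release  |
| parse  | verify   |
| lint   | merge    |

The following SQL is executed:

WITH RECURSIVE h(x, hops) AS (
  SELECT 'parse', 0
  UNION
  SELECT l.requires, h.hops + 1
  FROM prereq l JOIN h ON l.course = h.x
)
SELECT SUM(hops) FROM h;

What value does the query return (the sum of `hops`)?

2

Base: (parse, hops=0).
Iteration 1: edges from {parse} -> (release, hops=1), (verify, hops=1).
Iteration 2: no outgoing edges from {release,verify}; recursion stops.
SUM(hops) = 0 + 1 + 1 = 2.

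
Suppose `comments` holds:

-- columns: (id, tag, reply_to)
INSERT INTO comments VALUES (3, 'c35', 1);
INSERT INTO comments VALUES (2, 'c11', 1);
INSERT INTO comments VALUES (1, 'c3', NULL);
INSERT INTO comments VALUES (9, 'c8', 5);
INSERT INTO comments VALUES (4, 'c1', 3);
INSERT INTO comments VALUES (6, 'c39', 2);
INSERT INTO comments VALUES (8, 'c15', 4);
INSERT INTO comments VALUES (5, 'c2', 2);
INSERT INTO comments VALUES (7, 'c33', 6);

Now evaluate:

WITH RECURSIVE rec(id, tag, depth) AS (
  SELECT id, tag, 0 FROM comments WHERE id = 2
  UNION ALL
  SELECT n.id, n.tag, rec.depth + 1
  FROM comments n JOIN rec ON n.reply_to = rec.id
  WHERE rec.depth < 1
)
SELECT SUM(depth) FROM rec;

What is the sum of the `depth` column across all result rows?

Base: id=2 (c11) at depth 0.
Iteration 1: rows with reply_to in {2} -> c2 (id 5, depth 1), c39 (id 6, depth 1).
Iteration 2: depth < 1 fails for all current rows; recursion stops.
SUM(depth) = 0 + 1 + 1 = 2.

2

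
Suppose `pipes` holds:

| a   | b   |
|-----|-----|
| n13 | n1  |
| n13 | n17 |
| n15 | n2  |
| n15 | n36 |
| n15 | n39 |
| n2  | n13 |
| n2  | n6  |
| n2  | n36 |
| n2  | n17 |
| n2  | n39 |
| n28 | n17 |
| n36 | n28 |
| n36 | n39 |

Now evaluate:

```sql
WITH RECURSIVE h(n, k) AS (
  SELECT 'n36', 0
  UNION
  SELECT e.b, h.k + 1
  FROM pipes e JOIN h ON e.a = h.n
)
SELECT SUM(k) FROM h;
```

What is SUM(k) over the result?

Base: (n36, k=0).
Iteration 1: edges from {n36} -> (n28, k=1), (n39, k=1).
Iteration 2: edges from {n28,n39} -> (n17, k=2).
Iteration 3: no outgoing edges from {n17}; recursion stops.
SUM(k) = 0 + 1 + 1 + 2 = 4.

4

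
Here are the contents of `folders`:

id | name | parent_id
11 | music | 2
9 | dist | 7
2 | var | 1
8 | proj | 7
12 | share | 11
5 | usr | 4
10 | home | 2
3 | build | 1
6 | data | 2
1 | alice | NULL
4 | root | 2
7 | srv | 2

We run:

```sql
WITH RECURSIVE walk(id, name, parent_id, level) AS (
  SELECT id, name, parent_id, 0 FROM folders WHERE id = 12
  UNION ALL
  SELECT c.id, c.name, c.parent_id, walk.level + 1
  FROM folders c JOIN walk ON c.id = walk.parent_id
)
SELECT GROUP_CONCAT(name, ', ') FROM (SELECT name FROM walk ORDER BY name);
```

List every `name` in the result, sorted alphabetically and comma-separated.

alice, music, share, var

Base: id=12 (share), parent_id=11, level 0.
Iteration 1: join on id=11 -> music (id 11, parent_id=2, level 1).
Iteration 2: join on id=2 -> var (id 2, parent_id=1, level 2).
Iteration 3: join on id=1 -> alice (id 1, parent_id=NULL, level 3).
Iteration 4: parent_id is NULL; no match; recursion stops.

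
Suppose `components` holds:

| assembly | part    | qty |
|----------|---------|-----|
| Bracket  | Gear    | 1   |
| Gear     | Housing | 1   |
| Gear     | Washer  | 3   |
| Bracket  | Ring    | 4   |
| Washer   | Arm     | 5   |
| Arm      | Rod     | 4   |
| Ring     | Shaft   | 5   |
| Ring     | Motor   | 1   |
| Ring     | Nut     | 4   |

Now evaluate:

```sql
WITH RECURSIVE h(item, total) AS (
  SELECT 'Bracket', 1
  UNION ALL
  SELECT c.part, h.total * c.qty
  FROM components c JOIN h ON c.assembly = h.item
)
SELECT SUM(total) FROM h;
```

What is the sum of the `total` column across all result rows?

125

Base: (Bracket, total=1).
Iteration 1: components of {Bracket} -> Gear = 1*1 = 1, Ring = 1*4 = 4.
Iteration 2: components of {Gear,Ring} -> Housing = 1*1 = 1, Motor = 4*1 = 4, Nut = 4*4 = 16, Shaft = 4*5 = 20, Washer = 1*3 = 3.
Iteration 3: components of {Housing,Motor,Nut,Shaft,Washer} -> Arm = 3*5 = 15.
Iteration 4: components of {Arm} -> Rod = 15*4 = 60.
Iteration 5: no further components; recursion stops.
SUM(total) = 1 + 1 + 4 + 1 + 3 + 20 + 4 + 16 + 15 + 60 = 125.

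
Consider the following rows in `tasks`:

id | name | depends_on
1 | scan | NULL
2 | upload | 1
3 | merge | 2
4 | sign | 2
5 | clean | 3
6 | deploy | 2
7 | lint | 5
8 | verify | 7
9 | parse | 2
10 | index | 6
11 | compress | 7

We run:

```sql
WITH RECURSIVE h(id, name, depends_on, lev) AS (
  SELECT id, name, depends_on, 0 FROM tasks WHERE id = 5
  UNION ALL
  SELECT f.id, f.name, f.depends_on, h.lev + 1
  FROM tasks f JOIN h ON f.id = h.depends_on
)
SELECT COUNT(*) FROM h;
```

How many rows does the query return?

4

Base: id=5 (clean), depends_on=3, lev 0.
Iteration 1: join on id=3 -> merge (id 3, depends_on=2, lev 1).
Iteration 2: join on id=2 -> upload (id 2, depends_on=1, lev 2).
Iteration 3: join on id=1 -> scan (id 1, depends_on=NULL, lev 3).
Iteration 4: depends_on is NULL; no match; recursion stops.
Total rows emitted: 4.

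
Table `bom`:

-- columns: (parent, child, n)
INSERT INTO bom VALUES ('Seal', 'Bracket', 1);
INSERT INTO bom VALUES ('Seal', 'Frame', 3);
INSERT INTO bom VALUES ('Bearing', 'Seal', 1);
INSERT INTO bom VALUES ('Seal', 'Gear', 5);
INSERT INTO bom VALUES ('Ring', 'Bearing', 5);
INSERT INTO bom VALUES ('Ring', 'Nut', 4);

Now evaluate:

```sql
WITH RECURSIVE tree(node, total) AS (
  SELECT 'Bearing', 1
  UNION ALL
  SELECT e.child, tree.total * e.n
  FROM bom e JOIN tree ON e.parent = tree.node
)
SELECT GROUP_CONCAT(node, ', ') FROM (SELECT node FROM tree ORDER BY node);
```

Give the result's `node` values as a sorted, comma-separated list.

Bearing, Bracket, Frame, Gear, Seal

Base: (Bearing, total=1).
Iteration 1: components of {Bearing} -> Seal = 1*1 = 1.
Iteration 2: components of {Seal} -> Bracket = 1*1 = 1, Frame = 1*3 = 3, Gear = 1*5 = 5.
Iteration 3: no further components; recursion stops.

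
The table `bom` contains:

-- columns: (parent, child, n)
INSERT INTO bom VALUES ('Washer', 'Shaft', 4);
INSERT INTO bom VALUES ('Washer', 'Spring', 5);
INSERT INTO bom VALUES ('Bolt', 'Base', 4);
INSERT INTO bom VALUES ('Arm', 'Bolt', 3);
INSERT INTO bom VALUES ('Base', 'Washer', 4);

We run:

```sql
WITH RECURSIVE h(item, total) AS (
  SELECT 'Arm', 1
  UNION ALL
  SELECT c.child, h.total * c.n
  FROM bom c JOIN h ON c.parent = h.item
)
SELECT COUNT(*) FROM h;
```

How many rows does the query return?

6

Base: (Arm, total=1).
Iteration 1: components of {Arm} -> Bolt = 1*3 = 3.
Iteration 2: components of {Bolt} -> Base = 3*4 = 12.
Iteration 3: components of {Base} -> Washer = 12*4 = 48.
Iteration 4: components of {Washer} -> Shaft = 48*4 = 192, Spring = 48*5 = 240.
Iteration 5: no further components; recursion stops.
Total rows emitted: 6.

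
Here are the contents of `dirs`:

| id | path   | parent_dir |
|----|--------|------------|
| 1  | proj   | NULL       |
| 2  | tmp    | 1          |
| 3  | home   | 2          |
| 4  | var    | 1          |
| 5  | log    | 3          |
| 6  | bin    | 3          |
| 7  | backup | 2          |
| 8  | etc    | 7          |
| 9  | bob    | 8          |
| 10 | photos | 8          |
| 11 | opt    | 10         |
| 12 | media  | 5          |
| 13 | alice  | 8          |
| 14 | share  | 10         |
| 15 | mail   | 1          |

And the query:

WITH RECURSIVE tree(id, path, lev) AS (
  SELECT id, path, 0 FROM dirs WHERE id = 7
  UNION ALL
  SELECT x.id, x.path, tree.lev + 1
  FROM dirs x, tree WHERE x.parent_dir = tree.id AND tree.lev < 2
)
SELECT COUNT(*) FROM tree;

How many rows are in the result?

Base: id=7 (backup) at lev 0.
Iteration 1: rows with parent_dir in {7} -> etc (id 8, lev 1).
Iteration 2: rows with parent_dir in {8} -> bob (id 9, lev 2), photos (id 10, lev 2), alice (id 13, lev 2).
Iteration 3: lev < 2 fails for all current rows; recursion stops.
Total rows emitted: 5.

5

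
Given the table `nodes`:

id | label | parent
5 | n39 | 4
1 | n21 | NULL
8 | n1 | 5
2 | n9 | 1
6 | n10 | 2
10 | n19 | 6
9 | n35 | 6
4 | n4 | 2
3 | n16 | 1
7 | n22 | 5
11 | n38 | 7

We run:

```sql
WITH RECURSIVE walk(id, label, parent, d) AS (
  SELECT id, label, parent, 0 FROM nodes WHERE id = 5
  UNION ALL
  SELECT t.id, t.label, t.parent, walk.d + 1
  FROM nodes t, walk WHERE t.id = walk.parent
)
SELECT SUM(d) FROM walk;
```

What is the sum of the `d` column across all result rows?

Base: id=5 (n39), parent=4, d 0.
Iteration 1: join on id=4 -> n4 (id 4, parent=2, d 1).
Iteration 2: join on id=2 -> n9 (id 2, parent=1, d 2).
Iteration 3: join on id=1 -> n21 (id 1, parent=NULL, d 3).
Iteration 4: parent is NULL; no match; recursion stops.
SUM(d) = 0 + 1 + 2 + 3 = 6.

6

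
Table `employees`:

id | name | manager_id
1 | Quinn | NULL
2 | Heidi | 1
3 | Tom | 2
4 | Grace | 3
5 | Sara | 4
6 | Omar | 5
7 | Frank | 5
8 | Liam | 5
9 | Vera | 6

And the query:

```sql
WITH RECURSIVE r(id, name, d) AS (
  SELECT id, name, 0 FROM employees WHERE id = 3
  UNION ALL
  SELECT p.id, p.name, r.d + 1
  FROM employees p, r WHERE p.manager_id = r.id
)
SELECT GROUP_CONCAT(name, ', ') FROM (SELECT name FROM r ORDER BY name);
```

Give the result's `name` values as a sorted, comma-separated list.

Base: id=3 (Tom) at d 0.
Iteration 1: rows with manager_id in {3} -> Grace (id 4, d 1).
Iteration 2: rows with manager_id in {4} -> Sara (id 5, d 2).
Iteration 3: rows with manager_id in {5} -> Omar (id 6, d 3), Frank (id 7, d 3), Liam (id 8, d 3).
Iteration 4: rows with manager_id in {6,7,8} -> Vera (id 9, d 4).
Iteration 5: no rows with manager_id in {9}; recursion stops.

Frank, Grace, Liam, Omar, Sara, Tom, Vera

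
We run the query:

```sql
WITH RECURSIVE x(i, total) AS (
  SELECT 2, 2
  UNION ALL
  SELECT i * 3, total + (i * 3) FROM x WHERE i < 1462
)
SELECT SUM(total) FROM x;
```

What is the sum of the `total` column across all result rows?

Base: i=2, total=2.
Iteration 1: 2 < 1462 holds -> i = 2 * 3 = 6, total = 2 + 6 = 8.
Iteration 2: 6 < 1462 holds -> i = 6 * 3 = 18, total = 8 + 18 = 26.
Iteration 3: 18 < 1462 holds -> i = 18 * 3 = 54, total = 26 + 54 = 80.
Iteration 4: 54 < 1462 holds -> i = 54 * 3 = 162, total = 80 + 162 = 242.
Iteration 5: 162 < 1462 holds -> i = 162 * 3 = 486, total = 242 + 486 = 728.
Iteration 6: 486 < 1462 holds -> i = 486 * 3 = 1458, total = 728 + 1458 = 2186.
Iteration 7: 1458 < 1462 holds -> i = 1458 * 3 = 4374, total = 2186 + 4374 = 6560.
Iteration 8: 4374 < 1462 fails; recursion stops.
SUM(total) = 2 + 8 + 26 + 80 + 242 + 728 + 2186 + 6560 = 9832.

9832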